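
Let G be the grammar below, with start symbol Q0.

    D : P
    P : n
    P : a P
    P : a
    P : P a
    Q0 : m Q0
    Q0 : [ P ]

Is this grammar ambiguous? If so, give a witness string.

Ambiguous

Witness: [ a a ]

Derivation 1: Q0 ⇒ [ P ] ⇒ [ a P ] ⇒ [ a a ]
Derivation 2: Q0 ⇒ [ P ] ⇒ [ P a ] ⇒ [ a a ]

Two distinct leftmost derivations for the same string.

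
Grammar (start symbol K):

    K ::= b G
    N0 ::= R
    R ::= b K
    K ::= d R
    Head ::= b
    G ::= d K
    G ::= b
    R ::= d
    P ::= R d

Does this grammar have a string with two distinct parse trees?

Unambiguous

Only K, G, R are reachable from K; ignoring the rest: Restricted to the reachable nonterminals, every rule has the form A → t or A → t B, and no two rules for the same A share a first terminal. The grammar encodes a DFA — one run per string.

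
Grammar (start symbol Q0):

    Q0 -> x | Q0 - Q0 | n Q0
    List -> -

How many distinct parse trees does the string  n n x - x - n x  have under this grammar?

9

Parse trees for n n x - x - n x (showing first 6 of 9):
  [Q0 [Q0 n [Q0 n [Q0 x]]] - [Q0 [Q0 x] - [Q0 n [Q0 x]]]]
  [Q0 [Q0 [Q0 n [Q0 n [Q0 x]]] - [Q0 x]] - [Q0 n [Q0 x]]]
  [Q0 [Q0 n [Q0 [Q0 n [Q0 x]] - [Q0 x]]] - [Q0 n [Q0 x]]]
  [Q0 [Q0 n [Q0 n [Q0 [Q0 x] - [Q0 x]]]] - [Q0 n [Q0 x]]]
  [Q0 n [Q0 [Q0 n [Q0 x]] - [Q0 [Q0 x] - [Q0 n [Q0 x]]]]]
  [Q0 n [Q0 [Q0 [Q0 n [Q0 x]] - [Q0 x]] - [Q0 n [Q0 x]]]]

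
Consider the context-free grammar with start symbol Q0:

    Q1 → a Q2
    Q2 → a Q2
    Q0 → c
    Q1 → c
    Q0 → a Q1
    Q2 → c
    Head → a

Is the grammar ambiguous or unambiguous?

Unambiguous

Only Q0, Q1, Q2 are reachable from Q0; ignoring the rest: Each reachable nonterminal has at most one production per leading terminal, and all productions are right-linear; the derivation is determined token-by-token.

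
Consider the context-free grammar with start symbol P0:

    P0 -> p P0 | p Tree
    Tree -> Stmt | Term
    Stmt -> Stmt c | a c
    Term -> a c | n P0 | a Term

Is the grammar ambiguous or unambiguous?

Ambiguous

Witness: p a c

Derivation 1: P0 ⇒ p Tree ⇒ p Stmt ⇒ p a c
Derivation 2: P0 ⇒ p Tree ⇒ p Term ⇒ p a c

Two distinct leftmost derivations for the same string.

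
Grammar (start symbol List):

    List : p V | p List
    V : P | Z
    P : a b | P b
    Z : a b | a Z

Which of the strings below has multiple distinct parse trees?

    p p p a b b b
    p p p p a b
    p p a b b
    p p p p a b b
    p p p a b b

p p p p a b

p p p a b b b: 1 tree
p p p p a b: 2 trees
p p a b b: 1 tree
p p p p a b b: 1 tree
p p p a b b: 1 tree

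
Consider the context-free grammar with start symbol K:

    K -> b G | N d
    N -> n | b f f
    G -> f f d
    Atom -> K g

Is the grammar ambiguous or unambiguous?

Ambiguous

Witness: b f f d

Derivation 1: K ⇒ b G ⇒ b f f d
Derivation 2: K ⇒ N d ⇒ b f f d

Two distinct leftmost derivations for the same string.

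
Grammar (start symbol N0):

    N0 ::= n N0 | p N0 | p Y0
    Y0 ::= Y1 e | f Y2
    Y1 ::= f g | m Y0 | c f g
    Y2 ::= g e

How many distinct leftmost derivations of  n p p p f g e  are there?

Parse trees for n p p p f g e:
  [N0 n [N0 p [N0 p [N0 p [Y0 [Y1 f g] e]]]]]
  [N0 n [N0 p [N0 p [N0 p [Y0 f [Y2 g e]]]]]]

2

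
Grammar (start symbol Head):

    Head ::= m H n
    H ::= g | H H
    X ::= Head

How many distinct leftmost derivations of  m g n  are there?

1

Parse trees for m g n:
  [Head m [H g] n]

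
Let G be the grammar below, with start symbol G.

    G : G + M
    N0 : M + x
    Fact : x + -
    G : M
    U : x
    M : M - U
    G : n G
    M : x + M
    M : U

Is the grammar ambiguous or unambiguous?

Ambiguous

Witness: x + x

Derivation 1: G ⇒ G + M ⇒ M + M ⇒ U + M ⇒ x + M ⇒ x + U ⇒ x + x
Derivation 2: G ⇒ M ⇒ x + M ⇒ x + U ⇒ x + x

Two distinct leftmost derivations for the same string.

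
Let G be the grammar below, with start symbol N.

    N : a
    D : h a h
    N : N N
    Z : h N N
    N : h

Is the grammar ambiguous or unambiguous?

Witness: a a a

Derivation 1: N ⇒ N N ⇒ a N ⇒ a N N ⇒ a a N ⇒ a a a
Derivation 2: N ⇒ N N ⇒ N N N ⇒ a N N ⇒ a a N ⇒ a a a

Two distinct leftmost derivations for the same string.

Ambiguous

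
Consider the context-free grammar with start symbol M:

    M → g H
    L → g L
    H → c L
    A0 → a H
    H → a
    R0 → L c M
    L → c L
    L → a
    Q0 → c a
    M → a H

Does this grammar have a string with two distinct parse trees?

(R0, Q0, A0 are unreachable from M, so their rules don't affect L(M).) The reachable rules are right-linear with at most one rule per (nonterminal, next-terminal) pair. Each input token forces the next rule, so parsing is deterministic.

Unambiguous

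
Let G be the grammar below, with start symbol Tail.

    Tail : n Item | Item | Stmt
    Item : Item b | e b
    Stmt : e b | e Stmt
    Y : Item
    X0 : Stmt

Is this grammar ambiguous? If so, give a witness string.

Witness: e b

Derivation 1: Tail ⇒ Item ⇒ e b
Derivation 2: Tail ⇒ Stmt ⇒ e b

Two distinct leftmost derivations for the same string.

Ambiguous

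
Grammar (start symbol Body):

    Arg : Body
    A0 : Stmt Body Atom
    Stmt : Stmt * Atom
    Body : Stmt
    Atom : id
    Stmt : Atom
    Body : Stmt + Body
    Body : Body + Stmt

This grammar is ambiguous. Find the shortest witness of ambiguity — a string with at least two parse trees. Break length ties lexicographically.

id + id

length 1: no string has ≥2 trees
length 3: id + id has 2 parse trees

Two derivations of id + id:
  Body ⇒ Stmt + Body ⇒ Atom + Body ⇒ id + Body ⇒ id + Stmt ⇒ id + Atom ⇒ id + id
  Body ⇒ Body + Stmt ⇒ Stmt + Stmt ⇒ Atom + Stmt ⇒ id + Stmt ⇒ id + Atom ⇒ id + id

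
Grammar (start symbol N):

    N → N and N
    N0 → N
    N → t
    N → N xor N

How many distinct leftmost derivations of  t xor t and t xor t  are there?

Parse trees for t xor t and t xor t:
  [N [N [N t] xor [N t]] and [N [N t] xor [N t]]]
  [N [N t] xor [N [N t] and [N [N t] xor [N t]]]]
  [N [N t] xor [N [N [N t] and [N t]] xor [N t]]]
  [N [N [N [N t] xor [N t]] and [N t]] xor [N t]]
  [N [N [N t] xor [N [N t] and [N t]]] xor [N t]]

5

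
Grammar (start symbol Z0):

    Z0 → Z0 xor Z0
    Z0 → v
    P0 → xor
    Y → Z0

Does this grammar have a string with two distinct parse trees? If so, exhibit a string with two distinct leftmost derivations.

Witness: v xor v xor v

Derivation 1: Z0 ⇒ Z0 xor Z0 ⇒ Z0 xor Z0 xor Z0 ⇒ v xor Z0 xor Z0 ⇒ v xor v xor Z0 ⇒ v xor v xor v
Derivation 2: Z0 ⇒ Z0 xor Z0 ⇒ v xor Z0 ⇒ v xor Z0 xor Z0 ⇒ v xor v xor Z0 ⇒ v xor v xor v

Two distinct leftmost derivations for the same string.

Ambiguous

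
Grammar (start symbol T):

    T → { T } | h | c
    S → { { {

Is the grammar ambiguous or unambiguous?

Unambiguous

(S is unreachable from T, so its rules don't affect L(T).) Each string is a nest of matched brackets around a single atom. An opening bracket forces the recursive rule; an atom forces the base rule.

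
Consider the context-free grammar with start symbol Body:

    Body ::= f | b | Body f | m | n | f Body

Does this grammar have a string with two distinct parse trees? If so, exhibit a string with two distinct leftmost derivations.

Ambiguous

Witness: f f

Derivation 1: Body ⇒ Body f ⇒ f f
Derivation 2: Body ⇒ f Body ⇒ f f

Two distinct leftmost derivations for the same string.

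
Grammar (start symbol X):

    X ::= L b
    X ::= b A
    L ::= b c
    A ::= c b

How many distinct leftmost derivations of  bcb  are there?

2

Parse trees for bcb:
  [X [L b c] b]
  [X b [A c b]]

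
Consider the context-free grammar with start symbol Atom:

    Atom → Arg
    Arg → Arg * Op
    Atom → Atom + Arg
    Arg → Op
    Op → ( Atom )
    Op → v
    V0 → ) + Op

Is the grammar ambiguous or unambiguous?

(V0 is unreachable from Atom, so its rules don't affect L(Atom).) The grammar is stratified — Atom handles '+' (left-recursive), Arg handles '*', Op atoms. Each operator has a fixed associativity and precedence level, so every string has one parse.

Unambiguous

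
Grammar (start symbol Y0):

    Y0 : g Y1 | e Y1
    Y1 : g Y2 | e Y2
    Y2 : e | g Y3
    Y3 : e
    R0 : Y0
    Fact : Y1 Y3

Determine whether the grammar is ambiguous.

Unambiguous

Only Y0, Y1, Y2, Y3 are reachable from Y0; ignoring the rest: The reachable rules are right-linear with at most one rule per (nonterminal, next-terminal) pair. Each input token forces the next rule, so parsing is deterministic.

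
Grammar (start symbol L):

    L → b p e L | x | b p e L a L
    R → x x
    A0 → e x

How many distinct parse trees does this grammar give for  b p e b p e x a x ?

2

Parse trees for b p e b p e x a x:
  [L b p e [L b p e [L x] a [L x]]]
  [L b p e [L b p e [L x]] a [L x]]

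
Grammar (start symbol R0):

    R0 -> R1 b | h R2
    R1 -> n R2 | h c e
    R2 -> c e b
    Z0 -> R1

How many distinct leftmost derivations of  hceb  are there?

2

Parse trees for hceb:
  [R0 [R1 h c e] b]
  [R0 h [R2 c e b]]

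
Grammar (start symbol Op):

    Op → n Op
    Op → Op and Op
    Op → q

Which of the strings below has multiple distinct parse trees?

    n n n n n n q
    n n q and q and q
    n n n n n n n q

n n n n n n q: 1 tree
n n q and q and q: 9 trees
n n n n n n n q: 1 tree

n n q and q and q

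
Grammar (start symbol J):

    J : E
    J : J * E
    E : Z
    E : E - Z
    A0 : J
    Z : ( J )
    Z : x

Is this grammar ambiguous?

Only J, E, Z are reachable from J; ignoring the rest: The grammar is stratified — J handles '*' (left-recursive), E handles '-', Z atoms. Each operator has a fixed associativity and precedence level, so every string has one parse.

Unambiguous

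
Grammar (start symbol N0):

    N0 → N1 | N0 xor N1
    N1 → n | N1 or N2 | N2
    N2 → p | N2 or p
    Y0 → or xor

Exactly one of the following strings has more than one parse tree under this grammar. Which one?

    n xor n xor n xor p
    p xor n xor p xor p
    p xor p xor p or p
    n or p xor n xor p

n xor n xor n xor p: 1 tree
p xor n xor p xor p: 1 tree
p xor p xor p or p: 2 trees
n or p xor n xor p: 1 tree

p xor p xor p or p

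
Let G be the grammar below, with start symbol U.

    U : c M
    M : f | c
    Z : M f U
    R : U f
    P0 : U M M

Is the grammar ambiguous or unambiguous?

(Z, R, P0 are unreachable from U, so their rules don't affect L(U).) Restricted to the reachable nonterminals, every rule has the form A → t or A → t B, and no two rules for the same A share a first terminal. The grammar encodes a DFA — one run per string.

Unambiguous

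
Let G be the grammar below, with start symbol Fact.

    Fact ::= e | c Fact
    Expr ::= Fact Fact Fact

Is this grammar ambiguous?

Unambiguous

(Expr is unreachable from Fact, so its rules don't affect L(Fact).) The reachable rules are right-linear with at most one rule per (nonterminal, next-terminal) pair. Each input token forces the next rule, so parsing is deterministic.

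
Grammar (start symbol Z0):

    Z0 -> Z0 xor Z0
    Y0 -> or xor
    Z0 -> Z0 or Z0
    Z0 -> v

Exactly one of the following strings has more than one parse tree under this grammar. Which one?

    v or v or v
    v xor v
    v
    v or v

v or v or v

v or v or v: 2 trees
v xor v: 1 tree
v: 1 tree
v or v: 1 tree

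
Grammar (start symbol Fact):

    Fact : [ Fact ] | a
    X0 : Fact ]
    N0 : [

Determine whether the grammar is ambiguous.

Unambiguous

(X0, N0 are unreachable from Fact, so their rules don't affect L(Fact).) Each string is a nest of matched brackets around a single atom. An opening bracket forces the recursive rule; an atom forces the base rule.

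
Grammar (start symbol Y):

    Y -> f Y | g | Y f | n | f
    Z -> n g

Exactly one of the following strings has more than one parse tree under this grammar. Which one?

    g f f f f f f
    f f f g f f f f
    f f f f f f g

f f f g f f f f

g f f f f f f: 1 tree
f f f g f f f f: 35 trees
f f f f f f g: 1 tree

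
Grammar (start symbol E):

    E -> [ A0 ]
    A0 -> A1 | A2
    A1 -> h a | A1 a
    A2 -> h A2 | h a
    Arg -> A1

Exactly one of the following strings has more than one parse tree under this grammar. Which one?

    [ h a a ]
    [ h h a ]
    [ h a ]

[ h a a ]: 1 tree
[ h h a ]: 1 tree
[ h a ]: 2 trees

[ h a ]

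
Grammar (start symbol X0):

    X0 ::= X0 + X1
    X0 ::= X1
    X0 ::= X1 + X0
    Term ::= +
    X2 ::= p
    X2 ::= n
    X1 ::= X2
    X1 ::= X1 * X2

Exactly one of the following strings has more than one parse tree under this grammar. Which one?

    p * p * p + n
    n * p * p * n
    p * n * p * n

p * p * p + n

p * p * p + n: 2 trees
n * p * p * n: 1 tree
p * n * p * n: 1 tree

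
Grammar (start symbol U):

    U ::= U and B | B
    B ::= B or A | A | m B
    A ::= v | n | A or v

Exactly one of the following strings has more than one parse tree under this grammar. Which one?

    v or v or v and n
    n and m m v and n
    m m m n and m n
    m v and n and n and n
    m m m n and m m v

v or v or v and n

v or v or v and n: 4 trees
n and m m v and n: 1 tree
m m m n and m n: 1 tree
m v and n and n and n: 1 tree
m m m n and m m v: 1 tree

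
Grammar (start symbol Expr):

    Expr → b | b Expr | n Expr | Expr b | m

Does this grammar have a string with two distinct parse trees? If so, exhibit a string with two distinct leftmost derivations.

Witness: b b

Derivation 1: Expr ⇒ b Expr ⇒ b b
Derivation 2: Expr ⇒ Expr b ⇒ b b

Two distinct leftmost derivations for the same string.

Ambiguous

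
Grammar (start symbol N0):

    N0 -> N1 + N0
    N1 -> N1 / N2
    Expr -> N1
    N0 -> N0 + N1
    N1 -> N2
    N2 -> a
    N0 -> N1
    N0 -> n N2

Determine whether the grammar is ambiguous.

Ambiguous

Witness: a + a

Derivation 1: N0 ⇒ N1 + N0 ⇒ N2 + N0 ⇒ a + N0 ⇒ a + N1 ⇒ a + N2 ⇒ a + a
Derivation 2: N0 ⇒ N0 + N1 ⇒ N1 + N1 ⇒ N2 + N1 ⇒ a + N1 ⇒ a + N2 ⇒ a + a

Two distinct leftmost derivations for the same string.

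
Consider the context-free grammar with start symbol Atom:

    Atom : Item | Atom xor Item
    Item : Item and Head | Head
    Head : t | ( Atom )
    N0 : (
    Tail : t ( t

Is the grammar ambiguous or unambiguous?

Unambiguous

Only Atom, Item, Head are reachable from Atom; ignoring the rest: The grammar is stratified — Atom handles 'xor' (left-recursive), Item handles 'and', Head atoms. Each operator has a fixed associativity and precedence level, so every string has one parse.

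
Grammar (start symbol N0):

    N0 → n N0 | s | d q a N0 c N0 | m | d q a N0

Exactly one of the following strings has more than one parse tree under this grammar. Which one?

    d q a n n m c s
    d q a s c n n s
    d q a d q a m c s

d q a d q a m c s

d q a n n m c s: 1 tree
d q a s c n n s: 1 tree
d q a d q a m c s: 2 trees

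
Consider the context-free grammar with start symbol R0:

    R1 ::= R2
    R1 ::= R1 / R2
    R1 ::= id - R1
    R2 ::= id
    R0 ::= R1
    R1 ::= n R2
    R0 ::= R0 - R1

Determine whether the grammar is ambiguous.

Witness: id - id

Derivation 1: R0 ⇒ R1 ⇒ id - R1 ⇒ id - R2 ⇒ id - id
Derivation 2: R0 ⇒ R0 - R1 ⇒ R1 - R1 ⇒ R2 - R1 ⇒ id - R1 ⇒ id - R2 ⇒ id - id

Two distinct leftmost derivations for the same string.

Ambiguous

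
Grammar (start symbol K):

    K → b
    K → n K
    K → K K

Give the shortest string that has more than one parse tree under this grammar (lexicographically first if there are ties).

b b b

length 1: no string has ≥2 trees
length 2: no string has ≥2 trees
length 3: b b b has 2 parse trees

Two derivations of b b b:
  K ⇒ K K ⇒ b K ⇒ b K K ⇒ b b K ⇒ b b b
  K ⇒ K K ⇒ K K K ⇒ b K K ⇒ b b K ⇒ b b b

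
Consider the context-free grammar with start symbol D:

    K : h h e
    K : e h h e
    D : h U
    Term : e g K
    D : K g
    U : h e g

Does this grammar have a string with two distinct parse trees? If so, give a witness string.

Witness: h h e g

Derivation 1: D ⇒ h U ⇒ h h e g
Derivation 2: D ⇒ K g ⇒ h h e g

Two distinct leftmost derivations for the same string.

Ambiguous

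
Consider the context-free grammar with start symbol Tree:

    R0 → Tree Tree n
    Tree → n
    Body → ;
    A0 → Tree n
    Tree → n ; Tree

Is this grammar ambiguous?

Only Tree is reachable from Tree; ignoring the rest: Right-recursive list with a separator: after each atom, whether the separator follows determines the rule. One parse per string.

Unambiguous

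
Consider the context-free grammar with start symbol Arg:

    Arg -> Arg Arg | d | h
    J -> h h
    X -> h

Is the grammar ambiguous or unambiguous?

Ambiguous

Witness: d d d

Derivation 1: Arg ⇒ Arg Arg ⇒ Arg Arg Arg ⇒ d Arg Arg ⇒ d d Arg ⇒ d d d
Derivation 2: Arg ⇒ Arg Arg ⇒ d Arg ⇒ d Arg Arg ⇒ d d Arg ⇒ d d d

Two distinct leftmost derivations for the same string.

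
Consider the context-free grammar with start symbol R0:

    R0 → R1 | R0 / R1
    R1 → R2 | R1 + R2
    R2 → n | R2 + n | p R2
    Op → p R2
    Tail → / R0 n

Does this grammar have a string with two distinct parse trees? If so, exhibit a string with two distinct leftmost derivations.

Ambiguous

Witness: n + n

Derivation 1: R0 ⇒ R1 ⇒ R2 ⇒ R2 + n ⇒ n + n
Derivation 2: R0 ⇒ R1 ⇒ R1 + R2 ⇒ R2 + R2 ⇒ n + R2 ⇒ n + n

Two distinct leftmost derivations for the same string.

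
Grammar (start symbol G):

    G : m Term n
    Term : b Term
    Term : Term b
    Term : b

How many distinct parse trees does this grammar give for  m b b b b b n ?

16

Parse trees for m b b b b b n (showing first 6 of 16):
  [G m [Term b [Term b [Term b [Term b [Term b]]]]] n]
  [G m [Term b [Term b [Term b [Term [Term b] b]]]] n]
  [G m [Term b [Term b [Term [Term b [Term b]] b]]] n]
  [G m [Term b [Term b [Term [Term [Term b] b] b]]] n]
  [G m [Term b [Term [Term b [Term b [Term b]]] b]] n]
  [G m [Term b [Term [Term b [Term [Term b] b]] b]] n]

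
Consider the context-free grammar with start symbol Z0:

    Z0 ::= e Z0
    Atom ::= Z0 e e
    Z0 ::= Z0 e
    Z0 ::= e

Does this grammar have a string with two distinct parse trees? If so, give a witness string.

Witness: e e

Derivation 1: Z0 ⇒ e Z0 ⇒ e e
Derivation 2: Z0 ⇒ Z0 e ⇒ e e

Two distinct leftmost derivations for the same string.

Ambiguous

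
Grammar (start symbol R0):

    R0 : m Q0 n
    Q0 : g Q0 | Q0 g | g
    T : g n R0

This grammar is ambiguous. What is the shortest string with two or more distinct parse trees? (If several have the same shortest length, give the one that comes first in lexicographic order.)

m g g n

length 3: no string has ≥2 trees
length 4: m g g n has 2 parse trees

Two derivations of m g g n:
  R0 ⇒ m Q0 n ⇒ m g Q0 n ⇒ m g g n
  R0 ⇒ m Q0 n ⇒ m Q0 g n ⇒ m g g n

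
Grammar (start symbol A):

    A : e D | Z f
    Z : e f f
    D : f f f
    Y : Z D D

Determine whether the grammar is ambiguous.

Ambiguous

Witness: e f f f

Derivation 1: A ⇒ e D ⇒ e f f f
Derivation 2: A ⇒ Z f ⇒ e f f f

Two distinct leftmost derivations for the same string.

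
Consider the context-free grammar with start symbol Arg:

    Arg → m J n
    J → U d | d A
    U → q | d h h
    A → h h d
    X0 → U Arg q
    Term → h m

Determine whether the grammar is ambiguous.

Ambiguous

Witness: m d h h d n

Derivation 1: Arg ⇒ m J n ⇒ m U d n ⇒ m d h h d n
Derivation 2: Arg ⇒ m J n ⇒ m d A n ⇒ m d h h d n

Two distinct leftmost derivations for the same string.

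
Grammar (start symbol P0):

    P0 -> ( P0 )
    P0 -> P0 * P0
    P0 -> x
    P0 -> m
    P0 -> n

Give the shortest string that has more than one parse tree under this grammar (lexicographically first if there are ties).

length 1: no string has ≥2 trees
length 3: no string has ≥2 trees
length 5: m * m * m has 2 parse trees

Two derivations of m * m * m:
  P0 ⇒ P0 * P0 ⇒ P0 * P0 * P0 ⇒ m * P0 * P0 ⇒ m * m * P0 ⇒ m * m * m
  P0 ⇒ P0 * P0 ⇒ m * P0 ⇒ m * P0 * P0 ⇒ m * m * P0 ⇒ m * m * m

m * m * m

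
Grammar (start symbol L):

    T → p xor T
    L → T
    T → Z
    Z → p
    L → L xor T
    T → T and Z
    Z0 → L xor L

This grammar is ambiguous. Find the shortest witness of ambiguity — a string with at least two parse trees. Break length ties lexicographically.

length 1: no string has ≥2 trees
length 3: p xor p has 2 parse trees

Two derivations of p xor p:
  L ⇒ T ⇒ p xor T ⇒ p xor Z ⇒ p xor p
  L ⇒ L xor T ⇒ T xor T ⇒ Z xor T ⇒ p xor T ⇒ p xor Z ⇒ p xor p

p xor p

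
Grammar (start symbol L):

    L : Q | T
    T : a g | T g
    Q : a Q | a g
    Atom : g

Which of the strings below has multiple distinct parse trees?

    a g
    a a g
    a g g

a g

a g: 2 trees
a a g: 1 tree
a g g: 1 tree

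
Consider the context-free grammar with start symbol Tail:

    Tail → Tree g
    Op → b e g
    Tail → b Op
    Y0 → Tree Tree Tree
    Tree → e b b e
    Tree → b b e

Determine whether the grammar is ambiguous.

Ambiguous

Witness: b b e g

Derivation 1: Tail ⇒ Tree g ⇒ b b e g
Derivation 2: Tail ⇒ b Op ⇒ b b e g

Two distinct leftmost derivations for the same string.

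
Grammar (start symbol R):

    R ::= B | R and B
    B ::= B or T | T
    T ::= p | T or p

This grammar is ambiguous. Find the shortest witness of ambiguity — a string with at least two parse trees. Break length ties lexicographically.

length 1: no string has ≥2 trees
length 3: p or p has 2 parse trees

Two derivations of p or p:
  R ⇒ B ⇒ B or T ⇒ T or T ⇒ p or T ⇒ p or p
  R ⇒ B ⇒ T ⇒ T or p ⇒ p or p

p or p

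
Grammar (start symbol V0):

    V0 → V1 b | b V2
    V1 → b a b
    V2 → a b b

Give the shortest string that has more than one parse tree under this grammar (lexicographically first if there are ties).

length 4: b a b b has 2 parse trees

Two derivations of b a b b:
  V0 ⇒ V1 b ⇒ b a b b
  V0 ⇒ b V2 ⇒ b a b b

b a b b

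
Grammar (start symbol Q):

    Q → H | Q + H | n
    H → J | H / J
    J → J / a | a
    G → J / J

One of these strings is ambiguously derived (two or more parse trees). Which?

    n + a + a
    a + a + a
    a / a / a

n + a + a: 1 tree
a + a + a: 1 tree
a / a / a: 4 trees

a / a / a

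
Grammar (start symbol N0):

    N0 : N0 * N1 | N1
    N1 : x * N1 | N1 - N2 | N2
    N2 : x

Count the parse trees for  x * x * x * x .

Parse trees for x * x * x * x:
  [N0 [N0 [N1 [N2 x]]] * [N1 x * [N1 x * [N1 [N2 x]]]]]
  [N0 [N0 [N0 [N1 [N2 x]]] * [N1 [N2 x]]] * [N1 x * [N1 [N2 x]]]]
  [N0 [N0 [N1 x * [N1 [N2 x]]]] * [N1 x * [N1 [N2 x]]]]
  [N0 [N0 [N0 [N1 [N2 x]]] * [N1 x * [N1 [N2 x]]]] * [N1 [N2 x]]]
  [N0 [N0 [N0 [N0 [N1 [N2 x]]] * [N1 [N2 x]]] * [N1 [N2 x]]] * [N1 [N2 x]]]
  [N0 [N0 [N0 [N1 x * [N1 [N2 x]]]] * [N1 [N2 x]]] * [N1 [N2 x]]]
  [N0 [N0 [N1 x * [N1 x * [N1 [N2 x]]]]] * [N1 [N2 x]]]
  [N0 [N1 x * [N1 x * [N1 x * [N1 [N2 x]]]]]]

8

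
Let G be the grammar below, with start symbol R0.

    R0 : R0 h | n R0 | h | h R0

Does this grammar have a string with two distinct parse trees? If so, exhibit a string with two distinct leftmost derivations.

Witness: h h

Derivation 1: R0 ⇒ R0 h ⇒ h h
Derivation 2: R0 ⇒ h R0 ⇒ h h

Two distinct leftmost derivations for the same string.

Ambiguous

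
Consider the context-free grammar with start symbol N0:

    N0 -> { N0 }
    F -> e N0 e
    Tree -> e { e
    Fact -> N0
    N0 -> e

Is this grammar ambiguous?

Unambiguous

Only N0 is reachable from N0; ignoring the rest: Each string is a nest of matched brackets around a single atom. An opening bracket forces the recursive rule; an atom forces the base rule.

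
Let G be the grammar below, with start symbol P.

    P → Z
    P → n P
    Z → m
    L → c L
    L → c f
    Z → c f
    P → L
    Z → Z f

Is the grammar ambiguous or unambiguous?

Witness: c f

Derivation 1: P ⇒ Z ⇒ c f
Derivation 2: P ⇒ L ⇒ c f

Two distinct leftmost derivations for the same string.

Ambiguous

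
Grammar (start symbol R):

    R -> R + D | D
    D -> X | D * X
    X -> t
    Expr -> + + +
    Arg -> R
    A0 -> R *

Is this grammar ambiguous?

Unambiguous

(Expr, Arg, A0 are unreachable from R, so their rules don't affect L(R).) R → R + D | D  ;  D → D * X | X  — a left-associative chain with X at the bottom. Each string factors uniquely by precedence.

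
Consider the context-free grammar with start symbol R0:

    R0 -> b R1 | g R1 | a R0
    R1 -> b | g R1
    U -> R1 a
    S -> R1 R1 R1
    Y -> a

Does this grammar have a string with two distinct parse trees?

Unambiguous

Only R0, R1 are reachable from R0; ignoring the rest: Each reachable nonterminal has at most one production per leading terminal, and all productions are right-linear; the derivation is determined token-by-token.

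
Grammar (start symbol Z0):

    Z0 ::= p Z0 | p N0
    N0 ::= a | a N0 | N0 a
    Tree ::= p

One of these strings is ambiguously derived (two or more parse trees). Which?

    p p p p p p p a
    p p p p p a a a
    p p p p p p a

p p p p p p p a: 1 tree
p p p p p a a a: 4 trees
p p p p p p a: 1 tree

p p p p p a a a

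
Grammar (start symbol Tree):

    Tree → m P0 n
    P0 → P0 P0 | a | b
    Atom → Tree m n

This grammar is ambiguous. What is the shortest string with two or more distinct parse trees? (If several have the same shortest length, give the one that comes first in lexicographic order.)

length 3: no string has ≥2 trees
length 4: no string has ≥2 trees
length 5: m a a a n has 2 parse trees

Two derivations of m a a a n:
  Tree ⇒ m P0 n ⇒ m P0 P0 n ⇒ m P0 P0 P0 n ⇒ m a P0 P0 n ⇒ m a a P0 n ⇒ m a a a n
  Tree ⇒ m P0 n ⇒ m P0 P0 n ⇒ m a P0 n ⇒ m a P0 P0 n ⇒ m a a P0 n ⇒ m a a a n

m a a a n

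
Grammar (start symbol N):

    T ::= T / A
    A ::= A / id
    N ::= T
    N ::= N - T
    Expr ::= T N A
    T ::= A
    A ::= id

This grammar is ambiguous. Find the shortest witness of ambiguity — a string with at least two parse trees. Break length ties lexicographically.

length 1: no string has ≥2 trees
length 3: id / id has 2 parse trees

Two derivations of id / id:
  N ⇒ T ⇒ T / A ⇒ A / A ⇒ id / A ⇒ id / id
  N ⇒ T ⇒ A ⇒ A / id ⇒ id / id

id / id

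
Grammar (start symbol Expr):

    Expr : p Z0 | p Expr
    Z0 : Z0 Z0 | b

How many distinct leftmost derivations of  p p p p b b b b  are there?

Parse trees for p p p p b b b b:
  [Expr p [Expr p [Expr p [Expr p [Z0 [Z0 b] [Z0 [Z0 b] [Z0 [Z0 b] [Z0 b]]]]]]]]
  [Expr p [Expr p [Expr p [Expr p [Z0 [Z0 b] [Z0 [Z0 [Z0 b] [Z0 b]] [Z0 b]]]]]]]
  [Expr p [Expr p [Expr p [Expr p [Z0 [Z0 [Z0 b] [Z0 b]] [Z0 [Z0 b] [Z0 b]]]]]]]
  [Expr p [Expr p [Expr p [Expr p [Z0 [Z0 [Z0 b] [Z0 [Z0 b] [Z0 b]]] [Z0 b]]]]]]
  [Expr p [Expr p [Expr p [Expr p [Z0 [Z0 [Z0 [Z0 b] [Z0 b]] [Z0 b]] [Z0 b]]]]]]

5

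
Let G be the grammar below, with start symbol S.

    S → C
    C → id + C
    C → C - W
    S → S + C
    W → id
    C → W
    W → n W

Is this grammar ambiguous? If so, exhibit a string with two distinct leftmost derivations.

Ambiguous

Witness: id + id

Derivation 1: S ⇒ C ⇒ id + C ⇒ id + W ⇒ id + id
Derivation 2: S ⇒ S + C ⇒ C + C ⇒ W + C ⇒ id + C ⇒ id + W ⇒ id + id

Two distinct leftmost derivations for the same string.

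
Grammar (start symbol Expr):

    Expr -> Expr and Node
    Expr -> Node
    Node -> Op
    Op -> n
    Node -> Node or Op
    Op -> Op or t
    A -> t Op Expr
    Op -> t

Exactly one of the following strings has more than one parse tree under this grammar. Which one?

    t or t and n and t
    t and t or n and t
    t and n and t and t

t or t and n and t

t or t and n and t: 2 trees
t and t or n and t: 1 tree
t and n and t and t: 1 tree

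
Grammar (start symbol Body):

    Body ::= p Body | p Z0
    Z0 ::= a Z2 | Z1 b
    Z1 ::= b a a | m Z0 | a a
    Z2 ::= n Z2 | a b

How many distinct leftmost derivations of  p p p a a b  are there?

Parse trees for p p p a a b:
  [Body p [Body p [Body p [Z0 a [Z2 a b]]]]]
  [Body p [Body p [Body p [Z0 [Z1 a a] b]]]]

2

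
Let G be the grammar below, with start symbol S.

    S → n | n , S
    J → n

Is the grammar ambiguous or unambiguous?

(J is unreachable from S, so its rules don't affect L(S).) The reachable grammar is A → atom sep A | atom. Each atom is followed by either the separator (recurse) or end-of-string (stop) — no choice point.

Unambiguous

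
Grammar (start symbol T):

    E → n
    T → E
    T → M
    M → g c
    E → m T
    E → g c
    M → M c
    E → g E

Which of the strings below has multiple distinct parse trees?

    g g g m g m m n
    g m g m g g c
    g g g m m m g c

g g g m m m g c

g g g m g m m n: 1 tree
g m g m g g c: 1 tree
g g g m m m g c: 2 trees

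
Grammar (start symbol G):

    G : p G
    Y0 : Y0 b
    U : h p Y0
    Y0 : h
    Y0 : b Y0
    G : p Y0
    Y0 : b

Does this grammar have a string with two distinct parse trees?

Witness: p b b

Derivation 1: G ⇒ p Y0 ⇒ p Y0 b ⇒ p b b
Derivation 2: G ⇒ p Y0 ⇒ p b Y0 ⇒ p b b

Two distinct leftmost derivations for the same string.

Ambiguous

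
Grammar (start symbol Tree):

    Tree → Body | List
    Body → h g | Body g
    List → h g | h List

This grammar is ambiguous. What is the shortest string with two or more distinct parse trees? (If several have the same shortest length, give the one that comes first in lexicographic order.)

length 2: h g has 2 parse trees

Two derivations of h g:
  Tree ⇒ Body ⇒ h g
  Tree ⇒ List ⇒ h g

h g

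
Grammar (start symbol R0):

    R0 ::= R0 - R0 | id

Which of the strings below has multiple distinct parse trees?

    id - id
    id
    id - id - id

id - id - id

id - id: 1 tree
id: 1 tree
id - id - id: 2 trees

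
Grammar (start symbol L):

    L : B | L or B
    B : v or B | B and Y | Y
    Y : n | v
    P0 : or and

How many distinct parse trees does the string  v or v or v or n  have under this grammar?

Parse trees for v or v or v or n:
  [L [B v or [B v or [B v or [B [Y n]]]]]]
  [L [L [B [Y v]]] or [B v or [B v or [B [Y n]]]]]
  [L [L [B v or [B [Y v]]]] or [B v or [B [Y n]]]]
  [L [L [L [B [Y v]]] or [B [Y v]]] or [B v or [B [Y n]]]]
  [L [L [B v or [B v or [B [Y v]]]]] or [B [Y n]]]
  [L [L [L [B [Y v]]] or [B v or [B [Y v]]]] or [B [Y n]]]
  [L [L [L [B v or [B [Y v]]]] or [B [Y v]]] or [B [Y n]]]
  [L [L [L [L [B [Y v]]] or [B [Y v]]] or [B [Y v]]] or [B [Y n]]]

8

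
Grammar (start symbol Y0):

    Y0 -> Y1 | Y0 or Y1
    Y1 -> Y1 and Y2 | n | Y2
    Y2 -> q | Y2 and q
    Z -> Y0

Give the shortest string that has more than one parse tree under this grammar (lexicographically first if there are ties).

length 1: no string has ≥2 trees
length 3: q and q has 2 parse trees

Two derivations of q and q:
  Y0 ⇒ Y1 ⇒ Y1 and Y2 ⇒ Y2 and Y2 ⇒ q and Y2 ⇒ q and q
  Y0 ⇒ Y1 ⇒ Y2 ⇒ Y2 and q ⇒ q and q

q and q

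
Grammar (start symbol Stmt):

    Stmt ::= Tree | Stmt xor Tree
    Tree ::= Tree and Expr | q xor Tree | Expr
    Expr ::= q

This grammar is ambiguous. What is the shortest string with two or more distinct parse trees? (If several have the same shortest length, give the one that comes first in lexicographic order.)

length 1: no string has ≥2 trees
length 3: q xor q has 2 parse trees

Two derivations of q xor q:
  Stmt ⇒ Tree ⇒ q xor Tree ⇒ q xor Expr ⇒ q xor q
  Stmt ⇒ Stmt xor Tree ⇒ Tree xor Tree ⇒ Expr xor Tree ⇒ q xor Tree ⇒ q xor Expr ⇒ q xor q

q xor q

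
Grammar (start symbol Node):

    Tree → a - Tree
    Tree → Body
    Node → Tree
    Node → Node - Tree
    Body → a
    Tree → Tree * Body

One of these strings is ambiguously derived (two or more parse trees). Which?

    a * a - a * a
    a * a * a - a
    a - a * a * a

a * a - a * a: 1 tree
a * a * a - a: 1 tree
a - a * a * a: 4 trees

a - a * a * a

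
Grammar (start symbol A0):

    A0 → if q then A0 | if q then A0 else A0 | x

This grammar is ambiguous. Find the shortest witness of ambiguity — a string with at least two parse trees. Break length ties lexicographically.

length 1: no string has ≥2 trees
length 4: no string has ≥2 trees
length 6: no string has ≥2 trees
length 7: no string has ≥2 trees
length 9: if q then if q then x else x has 2 parse trees

Two derivations of if q then if q then x else x:
  A0 ⇒ if q then A0 ⇒ if q then if q then A0 else A0 ⇒ if q then if q then x else A0 ⇒ if q then if q then x else x
  A0 ⇒ if q then A0 else A0 ⇒ if q then if q then A0 else A0 ⇒ if q then if q then x else A0 ⇒ if q then if q then x else x

if q then if q then x else x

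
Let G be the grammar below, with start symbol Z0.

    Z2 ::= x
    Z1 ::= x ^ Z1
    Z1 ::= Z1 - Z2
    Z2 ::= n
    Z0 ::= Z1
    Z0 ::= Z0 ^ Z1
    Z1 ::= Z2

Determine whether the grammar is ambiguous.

Witness: x ^ n

Derivation 1: Z0 ⇒ Z1 ⇒ x ^ Z1 ⇒ x ^ Z2 ⇒ x ^ n
Derivation 2: Z0 ⇒ Z0 ^ Z1 ⇒ Z1 ^ Z1 ⇒ Z2 ^ Z1 ⇒ x ^ Z1 ⇒ x ^ Z2 ⇒ x ^ n

Two distinct leftmost derivations for the same string.

Ambiguous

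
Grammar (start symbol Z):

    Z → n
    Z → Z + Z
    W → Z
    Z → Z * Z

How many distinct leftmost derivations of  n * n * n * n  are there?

5

Parse trees for n * n * n * n:
  [Z [Z n] * [Z [Z n] * [Z [Z n] * [Z n]]]]
  [Z [Z n] * [Z [Z [Z n] * [Z n]] * [Z n]]]
  [Z [Z [Z n] * [Z n]] * [Z [Z n] * [Z n]]]
  [Z [Z [Z n] * [Z [Z n] * [Z n]]] * [Z n]]
  [Z [Z [Z [Z n] * [Z n]] * [Z n]] * [Z n]]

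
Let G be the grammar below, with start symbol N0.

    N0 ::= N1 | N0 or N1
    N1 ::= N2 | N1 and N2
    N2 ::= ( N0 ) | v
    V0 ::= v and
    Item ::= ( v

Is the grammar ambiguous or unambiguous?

Only N0, N1, N2 are reachable from N0; ignoring the rest: This is a standard precedence ladder (N0 over N1 over N2), with each level left-recursive on its own operator ('or' at N0, 'and' at N1). That structure is LR(1), hence unambiguous.

Unambiguous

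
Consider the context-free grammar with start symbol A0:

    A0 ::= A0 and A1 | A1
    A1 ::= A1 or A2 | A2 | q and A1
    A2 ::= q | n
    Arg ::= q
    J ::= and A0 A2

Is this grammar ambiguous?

Witness: q and n

Derivation 1: A0 ⇒ A0 and A1 ⇒ A1 and A1 ⇒ A2 and A1 ⇒ q and A1 ⇒ q and A2 ⇒ q and n
Derivation 2: A0 ⇒ A1 ⇒ q and A1 ⇒ q and A2 ⇒ q and n

Two distinct leftmost derivations for the same string.

Ambiguous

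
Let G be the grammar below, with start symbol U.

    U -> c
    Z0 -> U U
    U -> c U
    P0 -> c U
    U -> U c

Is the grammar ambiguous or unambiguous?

Witness: c c

Derivation 1: U ⇒ c U ⇒ c c
Derivation 2: U ⇒ U c ⇒ c c

Two distinct leftmost derivations for the same string.

Ambiguous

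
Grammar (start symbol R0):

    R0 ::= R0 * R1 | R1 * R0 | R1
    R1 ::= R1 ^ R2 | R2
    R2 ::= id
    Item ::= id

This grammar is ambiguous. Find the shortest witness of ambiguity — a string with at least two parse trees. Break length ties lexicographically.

length 1: no string has ≥2 trees
length 3: id * id has 2 parse trees

Two derivations of id * id:
  R0 ⇒ R0 * R1 ⇒ R1 * R1 ⇒ R2 * R1 ⇒ id * R1 ⇒ id * R2 ⇒ id * id
  R0 ⇒ R1 * R0 ⇒ R2 * R0 ⇒ id * R0 ⇒ id * R1 ⇒ id * R2 ⇒ id * id

id * id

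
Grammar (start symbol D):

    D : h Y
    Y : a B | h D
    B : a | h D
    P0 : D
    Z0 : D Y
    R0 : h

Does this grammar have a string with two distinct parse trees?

(P0, Z0, R0 are unreachable from D, so their rules don't affect L(D).) Restricted to the reachable nonterminals, every rule has the form A → t or A → t B, and no two rules for the same A share a first terminal. The grammar encodes a DFA — one run per string.

Unambiguous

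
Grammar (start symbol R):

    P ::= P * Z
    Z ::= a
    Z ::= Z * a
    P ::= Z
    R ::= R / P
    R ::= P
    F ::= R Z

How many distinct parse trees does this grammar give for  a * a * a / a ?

Parse trees for a * a * a / a:
  [R [R [P [P [Z a]] * [Z [Z a] * a]]] / [P [Z a]]]
  [R [R [P [P [P [Z a]] * [Z a]] * [Z a]]] / [P [Z a]]]
  [R [R [P [P [Z [Z a] * a]] * [Z a]]] / [P [Z a]]]
  [R [R [P [Z [Z [Z a] * a] * a]]] / [P [Z a]]]

4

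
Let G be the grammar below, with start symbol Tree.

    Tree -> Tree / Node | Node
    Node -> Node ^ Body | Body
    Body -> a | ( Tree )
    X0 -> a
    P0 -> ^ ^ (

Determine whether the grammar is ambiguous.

Unambiguous

(X0, P0 are unreachable from Tree, so their rules don't affect L(Tree).) The grammar is stratified — Tree handles '/' (left-recursive), Node handles '^', Body atoms. Each operator has a fixed associativity and precedence level, so every string has one parse.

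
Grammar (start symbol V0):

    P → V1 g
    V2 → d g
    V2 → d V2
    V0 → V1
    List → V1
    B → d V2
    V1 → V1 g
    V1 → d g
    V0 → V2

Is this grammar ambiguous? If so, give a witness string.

Witness: d g

Derivation 1: V0 ⇒ V1 ⇒ d g
Derivation 2: V0 ⇒ V2 ⇒ d g

Two distinct leftmost derivations for the same string.

Ambiguous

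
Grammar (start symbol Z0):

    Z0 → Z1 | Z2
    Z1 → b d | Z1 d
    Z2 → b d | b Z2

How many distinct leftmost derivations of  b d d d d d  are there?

Parse trees for b d d d d d:
  [Z0 [Z1 [Z1 [Z1 [Z1 [Z1 b d] d] d] d] d]]

1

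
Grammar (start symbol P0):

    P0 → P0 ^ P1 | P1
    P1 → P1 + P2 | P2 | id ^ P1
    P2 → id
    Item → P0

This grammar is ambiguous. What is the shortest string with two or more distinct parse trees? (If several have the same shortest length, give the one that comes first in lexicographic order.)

length 1: no string has ≥2 trees
length 3: id ^ id has 2 parse trees

Two derivations of id ^ id:
  P0 ⇒ P0 ^ P1 ⇒ P1 ^ P1 ⇒ P2 ^ P1 ⇒ id ^ P1 ⇒ id ^ P2 ⇒ id ^ id
  P0 ⇒ P1 ⇒ id ^ P1 ⇒ id ^ P2 ⇒ id ^ id

id ^ id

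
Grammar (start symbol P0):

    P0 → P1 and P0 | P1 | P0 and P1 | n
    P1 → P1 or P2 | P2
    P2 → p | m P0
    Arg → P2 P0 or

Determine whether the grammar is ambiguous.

Ambiguous

Witness: p and p

Derivation 1: P0 ⇒ P1 and P0 ⇒ P2 and P0 ⇒ p and P0 ⇒ p and P1 ⇒ p and P2 ⇒ p and p
Derivation 2: P0 ⇒ P0 and P1 ⇒ P1 and P1 ⇒ P2 and P1 ⇒ p and P1 ⇒ p and P2 ⇒ p and p

Two distinct leftmost derivations for the same string.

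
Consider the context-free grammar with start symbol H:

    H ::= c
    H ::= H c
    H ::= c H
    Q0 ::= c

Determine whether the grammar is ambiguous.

Ambiguous

Witness: c c

Derivation 1: H ⇒ H c ⇒ c c
Derivation 2: H ⇒ c H ⇒ c c

Two distinct leftmost derivations for the same string.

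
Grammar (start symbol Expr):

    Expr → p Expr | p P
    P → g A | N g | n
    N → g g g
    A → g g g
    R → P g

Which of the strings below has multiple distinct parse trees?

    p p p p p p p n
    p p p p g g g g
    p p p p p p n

p p p p g g g g

p p p p p p p n: 1 tree
p p p p g g g g: 2 trees
p p p p p p n: 1 tree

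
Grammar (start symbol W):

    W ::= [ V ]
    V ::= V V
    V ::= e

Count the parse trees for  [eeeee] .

14

Parse trees for [eeeee] (showing first 6 of 14):
  [W [ [V [V e] [V [V e] [V [V e] [V [V e] [V e]]]]] ]]
  [W [ [V [V e] [V [V e] [V [V [V e] [V e]] [V e]]]] ]]
  [W [ [V [V e] [V [V [V e] [V e]] [V [V e] [V e]]]] ]]
  [W [ [V [V e] [V [V [V e] [V [V e] [V e]]] [V e]]] ]]
  [W [ [V [V e] [V [V [V [V e] [V e]] [V e]] [V e]]] ]]
  [W [ [V [V [V e] [V e]] [V [V e] [V [V e] [V e]]]] ]]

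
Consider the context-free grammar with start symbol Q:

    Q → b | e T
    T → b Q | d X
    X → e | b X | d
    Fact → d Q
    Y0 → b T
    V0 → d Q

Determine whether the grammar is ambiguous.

(Fact, Y0, V0 are unreachable from Q, so their rules don't affect L(Q).) The reachable rules are right-linear with at most one rule per (nonterminal, next-terminal) pair. Each input token forces the next rule, so parsing is deterministic.

Unambiguous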